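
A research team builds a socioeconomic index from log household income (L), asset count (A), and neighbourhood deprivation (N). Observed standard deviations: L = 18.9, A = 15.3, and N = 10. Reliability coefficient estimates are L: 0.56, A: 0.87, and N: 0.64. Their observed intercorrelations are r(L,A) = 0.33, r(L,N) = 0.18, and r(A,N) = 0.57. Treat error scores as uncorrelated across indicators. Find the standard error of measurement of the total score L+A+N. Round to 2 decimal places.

Var(total) = 691.3 + 433.312 = 1124.61.
True-score variance = 467.696 + 433.312 = 901.008, so reliability = 0.8012.
Error variance = 1124.61 − 901.008 = 223.604; SEM = √223.604 = 14.95.

14.95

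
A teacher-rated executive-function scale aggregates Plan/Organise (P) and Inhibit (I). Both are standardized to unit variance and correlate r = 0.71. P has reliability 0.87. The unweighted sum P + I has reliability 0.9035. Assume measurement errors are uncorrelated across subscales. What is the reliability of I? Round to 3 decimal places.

Var(P+I) = 2 + 2·0.71 = 3.420.
True-score variance = ρ_P + ρ_I + 2·0.71, so 0.9035 = (0.87 + ρ_I + 1.42) / 3.420.
ρ_I = 0.9035·3.420 − 0.87 − 1.42 = 0.800.

0.800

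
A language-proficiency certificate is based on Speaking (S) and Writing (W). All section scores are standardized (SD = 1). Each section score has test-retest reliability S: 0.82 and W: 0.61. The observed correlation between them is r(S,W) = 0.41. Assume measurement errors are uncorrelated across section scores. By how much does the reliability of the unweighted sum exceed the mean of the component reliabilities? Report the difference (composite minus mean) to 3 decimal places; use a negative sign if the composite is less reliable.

0.083

Var(sum) = 2 + 0.82 = 2.82; true-score variance = 1.43 + 0.82 = 2.25; composite reliability = 0.7979.
Mean component reliability = 0.7150.
Difference = 0.7979 − 0.7150 = 0.083.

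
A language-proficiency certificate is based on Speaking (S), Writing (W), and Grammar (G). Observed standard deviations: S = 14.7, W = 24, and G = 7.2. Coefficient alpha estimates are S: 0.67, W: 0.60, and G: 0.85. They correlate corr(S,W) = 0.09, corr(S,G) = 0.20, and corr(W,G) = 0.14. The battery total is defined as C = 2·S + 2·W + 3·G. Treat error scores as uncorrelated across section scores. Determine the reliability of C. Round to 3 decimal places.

Var(C) = 2²·14.7² + 2²·24² + 3²·7.2² + 2·[4·14.7·24·0.09 + 6·14.7·7.2·0.20 + 6·24·7.2·0.14] = 3634.92 + 798.336 = 4433.26.
Under uncorrelated errors the observed covariances equal the true-score covariances, so only the own-variance terms attenuate.
True-score variance = [2²·14.7²·0.67 + 2²·24²·0.60 + 3²·7.2²·0.85] + 798.336 = 2358.1 + 798.336 = 3156.43.
Reliability = 3156.43 / 4433.26 = 0.712.

0.712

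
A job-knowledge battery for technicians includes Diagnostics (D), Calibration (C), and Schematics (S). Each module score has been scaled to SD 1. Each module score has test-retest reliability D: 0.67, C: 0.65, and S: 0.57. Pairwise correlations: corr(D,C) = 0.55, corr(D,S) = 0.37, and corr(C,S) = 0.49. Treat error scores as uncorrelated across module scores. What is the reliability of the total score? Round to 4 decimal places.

Var(D+C+S) = 3 + 2·[0.55 + 0.37 + 0.49] = 3 + 2.82 = 5.82.
Under uncorrelated errors the observed covariances equal the true-score covariances, so only the own-variance terms attenuate.
True-score variance = [0.67 + 0.65 + 0.57] + 2.82 = 1.89 + 2.82 = 4.71.
Reliability = 4.71 / 5.82 = 0.8093.

0.8093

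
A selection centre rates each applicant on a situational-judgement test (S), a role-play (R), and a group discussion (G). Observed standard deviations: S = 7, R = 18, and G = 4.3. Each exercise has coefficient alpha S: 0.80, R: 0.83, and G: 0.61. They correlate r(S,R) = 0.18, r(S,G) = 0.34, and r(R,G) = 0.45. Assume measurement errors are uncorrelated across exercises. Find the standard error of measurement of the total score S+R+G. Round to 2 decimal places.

8.49

Var(total) = 391.49 + 135.488 = 526.978.
True-score variance = 319.399 + 135.488 = 454.887, so reliability = 0.8632.
Error variance = 526.978 − 454.887 = 72.0911; SEM = √72.0911 = 8.49.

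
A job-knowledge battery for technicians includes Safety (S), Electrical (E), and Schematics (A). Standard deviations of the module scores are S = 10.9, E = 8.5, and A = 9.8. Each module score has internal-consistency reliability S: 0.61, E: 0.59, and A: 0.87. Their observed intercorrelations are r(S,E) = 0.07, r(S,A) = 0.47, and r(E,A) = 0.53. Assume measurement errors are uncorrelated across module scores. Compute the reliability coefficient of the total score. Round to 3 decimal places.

0.819

Var(S+E+A) = 10.9² + 8.5² + 9.8² + 2·[10.9·8.5·0.07 + 10.9·9.8·0.47 + 8.5·9.8·0.53] = 287.1 + 201.68 = 488.78.
With uncorrelated errors the cross-covariances are all true-score covariance, so they carry over unchanged; only the diagonal terms shrink to ρᵢσᵢ².
True-score variance = [10.9²·0.61 + 8.5²·0.59 + 9.8²·0.87] + 201.68 = 198.656 + 201.68 = 400.336.
Reliability = 400.336 / 488.78 = 0.819.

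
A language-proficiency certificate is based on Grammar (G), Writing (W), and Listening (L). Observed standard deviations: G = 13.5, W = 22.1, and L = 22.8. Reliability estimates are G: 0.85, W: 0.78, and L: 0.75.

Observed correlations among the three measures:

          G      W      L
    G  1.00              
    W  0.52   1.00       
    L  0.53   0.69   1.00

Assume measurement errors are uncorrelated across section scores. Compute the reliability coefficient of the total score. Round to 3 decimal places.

Var(G+W+L) = 13.5² + 22.1² + 22.8² + 2·[13.5·22.1·0.52 + 13.5·22.8·0.53 + 22.1·22.8·0.69] = 1190.5 + 1331.91 = 2522.41.
Because errors are independent across components, Cov(Tᵢ,Tⱼ) = Cov(Xᵢ,Xⱼ); the off-diagonal part of the true-score variance is the same as above.
True-score variance = [13.5²·0.85 + 22.1²·0.78 + 22.8²·0.75] + 1331.91 = 925.752 + 1331.91 = 2257.66.
Reliability = 2257.66 / 2522.41 = 0.895.

0.895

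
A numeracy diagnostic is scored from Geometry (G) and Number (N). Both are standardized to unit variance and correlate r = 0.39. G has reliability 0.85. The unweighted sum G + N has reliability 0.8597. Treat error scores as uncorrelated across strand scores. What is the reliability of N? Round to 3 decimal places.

Var(G+N) = 2 + 2·0.39 = 2.780.
True-score variance = ρ_G + ρ_N + 2·0.39, so 0.8597 = (0.85 + ρ_N + 0.78) / 2.780.
ρ_N = 0.8597·2.780 − 0.85 − 0.78 = 0.760.

0.760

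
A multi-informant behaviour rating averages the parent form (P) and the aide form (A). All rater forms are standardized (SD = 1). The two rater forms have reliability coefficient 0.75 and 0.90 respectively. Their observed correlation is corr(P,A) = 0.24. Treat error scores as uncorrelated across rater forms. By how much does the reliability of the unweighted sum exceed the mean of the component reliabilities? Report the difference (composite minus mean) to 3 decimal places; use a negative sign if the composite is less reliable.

0.034

Var(sum) = 2 + 0.48 = 2.48; true-score variance = 1.65 + 0.48 = 2.13; composite reliability = 0.8589.
Mean component reliability = 0.8250.
Difference = 0.8589 − 0.8250 = 0.034.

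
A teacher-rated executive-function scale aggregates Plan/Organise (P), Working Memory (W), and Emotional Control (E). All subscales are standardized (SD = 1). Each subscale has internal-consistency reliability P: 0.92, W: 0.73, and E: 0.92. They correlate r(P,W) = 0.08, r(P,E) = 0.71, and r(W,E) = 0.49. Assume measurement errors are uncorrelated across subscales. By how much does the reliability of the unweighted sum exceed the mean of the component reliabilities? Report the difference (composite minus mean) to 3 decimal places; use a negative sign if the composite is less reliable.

0.066

Var(sum) = 3 + 2.56 = 5.56; true-score variance = 2.57 + 2.56 = 5.13; composite reliability = 0.9227.
Mean component reliability = 0.8567.
Difference = 0.9227 − 0.8567 = 0.066.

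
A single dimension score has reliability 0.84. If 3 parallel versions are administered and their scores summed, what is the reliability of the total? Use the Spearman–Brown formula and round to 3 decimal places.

0.940

ρ_k = kρ / (1 + (k−1)ρ) = 3·0.84 / (1 + 2·0.84) = 2.520 / 2.680 = 0.940.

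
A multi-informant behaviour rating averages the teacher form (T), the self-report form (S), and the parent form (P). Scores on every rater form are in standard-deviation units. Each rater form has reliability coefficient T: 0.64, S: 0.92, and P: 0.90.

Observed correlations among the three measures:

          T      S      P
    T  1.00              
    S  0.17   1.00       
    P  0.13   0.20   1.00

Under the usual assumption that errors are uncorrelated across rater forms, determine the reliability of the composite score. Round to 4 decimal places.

Var(T+S+P) = 3 + 2·[0.17 + 0.13 + 0.20] = 3 + 1 = 4.
Because errors are independent across components, Cov(Tᵢ,Tⱼ) = Cov(Xᵢ,Xⱼ); the off-diagonal part of the true-score variance is the same as above.
True-score variance = [0.64 + 0.92 + 0.90] + 1 = 2.46 + 1 = 3.46.
Reliability = 3.46 / 4 = 0.8650.

0.8650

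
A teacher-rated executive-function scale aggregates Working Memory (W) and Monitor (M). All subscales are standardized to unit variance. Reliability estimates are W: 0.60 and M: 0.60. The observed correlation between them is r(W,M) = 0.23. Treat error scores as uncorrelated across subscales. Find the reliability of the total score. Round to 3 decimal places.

Var(W+M) = 2 + 2·[0.23] = 2 + 0.46 = 2.46.
With uncorrelated errors the cross-covariances are all true-score covariance, so they carry over unchanged; only the diagonal terms shrink to ρᵢσᵢ².
True-score variance = [0.60 + 0.60] + 0.46 = 1.2 + 0.46 = 1.66.
Reliability = 1.66 / 2.46 = 0.675.

0.675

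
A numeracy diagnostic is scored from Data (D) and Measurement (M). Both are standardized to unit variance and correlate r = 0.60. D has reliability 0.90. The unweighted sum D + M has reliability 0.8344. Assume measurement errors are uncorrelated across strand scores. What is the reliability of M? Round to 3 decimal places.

Var(D+M) = 2 + 2·0.60 = 3.200.
True-score variance = ρ_D + ρ_M + 2·0.60, so 0.8344 = (0.90 + ρ_M + 1.20) / 3.200.
ρ_M = 0.8344·3.200 − 0.90 − 1.20 = 0.570.

0.570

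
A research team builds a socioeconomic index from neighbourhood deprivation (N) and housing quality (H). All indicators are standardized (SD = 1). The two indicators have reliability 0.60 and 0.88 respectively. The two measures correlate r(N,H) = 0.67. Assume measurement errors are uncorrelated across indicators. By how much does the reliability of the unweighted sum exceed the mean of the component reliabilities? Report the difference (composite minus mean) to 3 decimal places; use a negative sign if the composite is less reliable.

0.104

Var(sum) = 2 + 1.34 = 3.34; true-score variance = 1.48 + 1.34 = 2.82; composite reliability = 0.8443.
Mean component reliability = 0.7400.
Difference = 0.8443 − 0.7400 = 0.104.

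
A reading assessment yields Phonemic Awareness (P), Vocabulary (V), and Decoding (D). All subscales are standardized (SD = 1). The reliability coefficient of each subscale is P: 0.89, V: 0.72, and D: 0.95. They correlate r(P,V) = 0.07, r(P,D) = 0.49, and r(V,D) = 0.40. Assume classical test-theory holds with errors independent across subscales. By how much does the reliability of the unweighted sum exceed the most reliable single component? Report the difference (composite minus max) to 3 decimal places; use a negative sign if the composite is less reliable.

Var(sum) = 3 + 1.92 = 4.92; true-score variance = 2.56 + 1.92 = 4.48; composite reliability = 0.9106.
Max component reliability = 0.9500.
Difference = 0.9106 − 0.9500 = -0.039.

-0.039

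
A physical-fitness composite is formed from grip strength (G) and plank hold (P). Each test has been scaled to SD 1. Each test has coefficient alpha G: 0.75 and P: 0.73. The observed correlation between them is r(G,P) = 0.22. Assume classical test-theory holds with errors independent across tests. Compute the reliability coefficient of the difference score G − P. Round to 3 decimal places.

Var(G−P) = 1 + 1 − 2·0.22 = 2 − 0.44 = 1.56.
With uncorrelated errors the cross-covariances are all true-score covariance, so they carry over unchanged; only the diagonal terms shrink to ρᵢσᵢ².
True-score variance = [0.75 + 0.73] − 0.44 = 1.48 − 0.44 = 1.04.
Reliability = 1.04 / 1.56 = 0.667.

0.667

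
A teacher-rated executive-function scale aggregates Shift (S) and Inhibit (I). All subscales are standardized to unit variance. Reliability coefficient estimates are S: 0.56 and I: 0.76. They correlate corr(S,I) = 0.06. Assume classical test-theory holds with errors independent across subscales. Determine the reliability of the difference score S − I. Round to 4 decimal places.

0.6383

Var(S−I) = 1 + 1 − 2·0.06 = 2 − 0.12 = 1.88.
Because errors are independent across components, Cov(Tᵢ,Tⱼ) = Cov(Xᵢ,Xⱼ); the off-diagonal part of the true-score variance is the same as above.
True-score variance = [0.56 + 0.76] − 0.12 = 1.32 − 0.12 = 1.2.
Reliability = 1.2 / 1.88 = 0.6383.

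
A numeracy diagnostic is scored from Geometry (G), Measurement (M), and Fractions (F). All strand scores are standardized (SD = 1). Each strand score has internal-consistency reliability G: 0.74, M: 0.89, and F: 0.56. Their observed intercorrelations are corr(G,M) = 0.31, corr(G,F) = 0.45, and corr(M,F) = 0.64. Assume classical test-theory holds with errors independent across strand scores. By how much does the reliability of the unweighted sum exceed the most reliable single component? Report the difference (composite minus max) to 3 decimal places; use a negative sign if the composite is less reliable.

Var(sum) = 3 + 2.8 = 5.8; true-score variance = 2.19 + 2.8 = 4.99; composite reliability = 0.8603.
Max component reliability = 0.8900.
Difference = 0.8603 − 0.8900 = -0.030.

-0.030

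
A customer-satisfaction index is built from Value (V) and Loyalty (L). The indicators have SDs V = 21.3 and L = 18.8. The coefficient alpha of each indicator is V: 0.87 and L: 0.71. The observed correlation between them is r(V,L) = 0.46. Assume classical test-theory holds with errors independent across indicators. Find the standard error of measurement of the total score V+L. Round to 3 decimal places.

Var(total) = 807.13 + 368.405 = 1175.53.
True-score variance = 645.653 + 368.405 = 1014.06, so reliability = 0.8626.
Error variance = 1175.53 − 1014.06 = 161.477; SEM = √161.477 = 12.707.

12.707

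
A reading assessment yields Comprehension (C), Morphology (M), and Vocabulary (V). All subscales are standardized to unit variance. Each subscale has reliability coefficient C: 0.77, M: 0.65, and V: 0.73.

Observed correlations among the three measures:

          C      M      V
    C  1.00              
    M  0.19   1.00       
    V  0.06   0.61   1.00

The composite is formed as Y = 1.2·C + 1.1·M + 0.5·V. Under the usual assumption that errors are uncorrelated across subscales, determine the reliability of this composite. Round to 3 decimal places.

Var(Y) = 1.2² + 1.1² + 0.5² + 2·[1.32·0.19 + 0.6·0.06 + 0.55·0.61] = 2.9 + 1.2446 = 4.1446.
With uncorrelated errors the cross-covariances are all true-score covariance, so they carry over unchanged; only the diagonal terms shrink to ρᵢσᵢ².
True-score variance = [1.2²·0.77 + 1.1²·0.65 + 0.5²·0.73] + 1.2446 = 2.0778 + 1.2446 = 3.3224.
Reliability = 3.3224 / 4.1446 = 0.802.

0.802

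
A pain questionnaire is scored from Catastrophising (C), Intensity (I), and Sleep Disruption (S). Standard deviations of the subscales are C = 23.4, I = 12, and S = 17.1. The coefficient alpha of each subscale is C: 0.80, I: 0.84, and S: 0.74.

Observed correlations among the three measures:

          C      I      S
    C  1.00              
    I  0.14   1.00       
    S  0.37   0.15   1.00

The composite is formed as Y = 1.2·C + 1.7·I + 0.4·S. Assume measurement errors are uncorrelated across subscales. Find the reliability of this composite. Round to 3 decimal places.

0.852

Var(Y) = 1.2²·23.4² + 1.7²·12² + 0.4²·17.1² + 2·[2.04·23.4·12·0.14 + 0.48·23.4·17.1·0.37 + 0.68·12·17.1·0.15] = 1251.43 + 344.383 = 1595.82.
With uncorrelated errors the cross-covariances are all true-score covariance, so they carry over unchanged; only the diagonal terms shrink to ρᵢσᵢ².
True-score variance = [1.2²·23.4²·0.80 + 1.7²·12²·0.84 + 0.4²·17.1²·0.74] + 344.383 = 1014.98 + 344.383 = 1359.37.
Reliability = 1359.37 / 1595.82 = 0.852.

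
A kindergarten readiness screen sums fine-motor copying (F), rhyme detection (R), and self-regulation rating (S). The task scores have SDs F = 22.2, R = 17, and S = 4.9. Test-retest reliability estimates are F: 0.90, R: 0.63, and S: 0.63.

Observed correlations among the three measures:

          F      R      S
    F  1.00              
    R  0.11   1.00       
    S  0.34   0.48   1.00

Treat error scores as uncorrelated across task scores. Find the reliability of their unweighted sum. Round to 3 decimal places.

Var(F+R+S) = 22.2² + 17² + 4.9² + 2·[22.2·17·0.11 + 22.2·4.9·0.34 + 17·4.9·0.48] = 805.85 + 236.966 = 1042.82.
Under uncorrelated errors the observed covariances equal the true-score covariances, so only the own-variance terms attenuate.
True-score variance = [22.2²·0.90 + 17²·0.63 + 4.9²·0.63] + 236.966 = 640.752 + 236.966 = 877.719.
Reliability = 877.719 / 1042.82 = 0.842.

0.842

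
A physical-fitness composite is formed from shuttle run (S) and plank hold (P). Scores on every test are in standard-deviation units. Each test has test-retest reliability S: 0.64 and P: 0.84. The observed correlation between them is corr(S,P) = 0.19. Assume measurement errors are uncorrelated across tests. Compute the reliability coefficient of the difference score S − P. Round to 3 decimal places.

Var(S−P) = 1 + 1 − 2·0.19 = 2 − 0.38 = 1.62.
With uncorrelated errors the cross-covariances are all true-score covariance, so they carry over unchanged; only the diagonal terms shrink to ρᵢσᵢ².
True-score variance = [0.64 + 0.84] − 0.38 = 1.48 − 0.38 = 1.1.
Reliability = 1.1 / 1.62 = 0.679.

0.679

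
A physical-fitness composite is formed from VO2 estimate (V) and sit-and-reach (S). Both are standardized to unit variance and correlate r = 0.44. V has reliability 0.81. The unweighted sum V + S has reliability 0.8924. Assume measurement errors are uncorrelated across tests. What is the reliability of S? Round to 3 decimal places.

0.880

Var(V+S) = 2 + 2·0.44 = 2.880.
True-score variance = ρ_V + ρ_S + 2·0.44, so 0.8924 = (0.81 + ρ_S + 0.88) / 2.880.
ρ_S = 0.8924·2.880 − 0.81 − 0.88 = 0.880.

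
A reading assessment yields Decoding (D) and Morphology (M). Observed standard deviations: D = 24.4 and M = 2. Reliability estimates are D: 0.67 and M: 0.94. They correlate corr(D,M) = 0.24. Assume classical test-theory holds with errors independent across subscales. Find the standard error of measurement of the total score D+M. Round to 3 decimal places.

14.025

Var(total) = 599.36 + 23.424 = 622.784.
True-score variance = 402.651 + 23.424 = 426.075, so reliability = 0.6841.
Error variance = 622.784 − 426.075 = 196.709; SEM = √196.709 = 14.025.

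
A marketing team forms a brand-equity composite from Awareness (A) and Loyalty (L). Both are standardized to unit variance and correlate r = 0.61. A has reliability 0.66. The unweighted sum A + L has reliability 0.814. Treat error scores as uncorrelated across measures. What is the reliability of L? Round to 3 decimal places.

Var(A+L) = 2 + 2·0.61 = 3.220.
True-score variance = ρ_A + ρ_L + 2·0.61, so 0.814 = (0.66 + ρ_L + 1.22) / 3.220.
ρ_L = 0.814·3.220 − 0.66 − 1.22 = 0.741.

0.741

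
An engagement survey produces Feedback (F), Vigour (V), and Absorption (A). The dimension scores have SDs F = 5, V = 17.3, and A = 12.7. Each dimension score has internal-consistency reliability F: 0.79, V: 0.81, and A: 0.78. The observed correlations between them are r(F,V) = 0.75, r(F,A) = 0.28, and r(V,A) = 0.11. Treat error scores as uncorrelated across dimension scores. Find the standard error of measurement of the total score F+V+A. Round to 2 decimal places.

Var(total) = 485.58 + 213.646 = 699.226.
True-score variance = 387.981 + 213.646 = 601.627, so reliability = 0.8604.
Error variance = 699.226 − 601.627 = 97.5989; SEM = √97.5989 = 9.88.

9.88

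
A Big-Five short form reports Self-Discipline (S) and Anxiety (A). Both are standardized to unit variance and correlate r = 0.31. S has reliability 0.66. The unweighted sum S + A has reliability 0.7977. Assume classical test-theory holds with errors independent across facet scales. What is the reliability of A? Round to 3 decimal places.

Var(S+A) = 2 + 2·0.31 = 2.620.
True-score variance = ρ_S + ρ_A + 2·0.31, so 0.7977 = (0.66 + ρ_A + 0.62) / 2.620.
ρ_A = 0.7977·2.620 − 0.66 − 0.62 = 0.810.

0.810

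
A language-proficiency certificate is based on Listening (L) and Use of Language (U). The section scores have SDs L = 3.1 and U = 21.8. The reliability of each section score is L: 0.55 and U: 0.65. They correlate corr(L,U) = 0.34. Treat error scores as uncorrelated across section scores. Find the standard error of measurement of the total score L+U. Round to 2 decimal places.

13.06

Var(total) = 484.85 + 45.9544 = 530.804.
True-score variance = 314.192 + 45.9544 = 360.146, so reliability = 0.6785.
Error variance = 530.804 − 360.146 = 170.658; SEM = √170.658 = 13.06.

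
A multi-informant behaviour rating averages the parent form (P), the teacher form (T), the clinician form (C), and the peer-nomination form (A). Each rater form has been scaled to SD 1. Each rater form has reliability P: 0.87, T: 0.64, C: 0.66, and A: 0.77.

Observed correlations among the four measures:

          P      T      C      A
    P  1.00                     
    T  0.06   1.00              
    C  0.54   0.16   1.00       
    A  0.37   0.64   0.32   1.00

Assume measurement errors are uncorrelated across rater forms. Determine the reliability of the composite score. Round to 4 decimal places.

Var(P+T+C+A) = 4 + 2·[0.06 + 0.54 + 0.37 + 0.16 + 0.64 + 0.32] = 4 + 4.18 = 8.18.
With uncorrelated errors the cross-covariances are all true-score covariance, so they carry over unchanged; only the diagonal terms shrink to ρᵢσᵢ².
True-score variance = [0.87 + 0.64 + 0.66 + 0.77] + 4.18 = 2.94 + 4.18 = 7.12.
Reliability = 7.12 / 8.18 = 0.8704.

0.8704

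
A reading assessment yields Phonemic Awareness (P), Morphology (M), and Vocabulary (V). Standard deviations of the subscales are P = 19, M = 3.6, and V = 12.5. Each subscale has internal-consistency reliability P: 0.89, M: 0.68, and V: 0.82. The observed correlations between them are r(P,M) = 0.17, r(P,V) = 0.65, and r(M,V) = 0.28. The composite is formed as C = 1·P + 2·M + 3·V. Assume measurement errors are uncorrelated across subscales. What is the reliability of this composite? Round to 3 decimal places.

Var(C) = 19² + 2²·3.6² + 3²·12.5² + 2·[2·19·3.6·0.17 + 3·19·12.5·0.65 + 6·3.6·12.5·0.28] = 1819.09 + 1123.96 = 2943.05.
Because errors are independent across components, Cov(Tᵢ,Tⱼ) = Cov(Xᵢ,Xⱼ); the off-diagonal part of the true-score variance is the same as above.
True-score variance = [19²·0.89 + 2²·3.6²·0.68 + 3²·12.5²·0.82] + 1123.96 = 1509.67 + 1123.96 = 2633.63.
Reliability = 2633.63 / 2943.05 = 0.895.

0.895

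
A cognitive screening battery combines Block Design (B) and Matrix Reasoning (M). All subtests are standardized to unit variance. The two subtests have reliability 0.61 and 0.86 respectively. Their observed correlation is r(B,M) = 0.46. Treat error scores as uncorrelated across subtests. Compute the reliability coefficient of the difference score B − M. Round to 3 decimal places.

Var(B−M) = 1 + 1 − 2·0.46 = 2 − 0.92 = 1.08.
Under uncorrelated errors the observed covariances equal the true-score covariances, so only the own-variance terms attenuate.
True-score variance = [0.61 + 0.86] − 0.92 = 1.47 − 0.92 = 0.55.
Reliability = 0.55 / 1.08 = 0.509.

0.509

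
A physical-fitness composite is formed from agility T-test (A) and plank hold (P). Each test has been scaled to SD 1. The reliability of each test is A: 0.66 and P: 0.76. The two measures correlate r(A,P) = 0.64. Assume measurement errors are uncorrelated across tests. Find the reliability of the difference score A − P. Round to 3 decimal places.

Var(A−P) = 1 + 1 − 2·0.64 = 2 − 1.28 = 0.72.
Because errors are independent across components, Cov(Tᵢ,Tⱼ) = Cov(Xᵢ,Xⱼ); the off-diagonal part of the true-score variance is the same as above.
True-score variance = [0.66 + 0.76] − 1.28 = 1.42 − 1.28 = 0.14.
Reliability = 0.14 / 0.72 = 0.194.

0.194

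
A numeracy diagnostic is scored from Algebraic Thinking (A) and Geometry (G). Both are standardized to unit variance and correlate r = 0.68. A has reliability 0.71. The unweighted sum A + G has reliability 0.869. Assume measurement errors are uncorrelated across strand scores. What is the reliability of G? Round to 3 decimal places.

0.850

Var(A+G) = 2 + 2·0.68 = 3.360.
True-score variance = ρ_A + ρ_G + 2·0.68, so 0.869 = (0.71 + ρ_G + 1.36) / 3.360.
ρ_G = 0.869·3.360 − 0.71 − 1.36 = 0.850.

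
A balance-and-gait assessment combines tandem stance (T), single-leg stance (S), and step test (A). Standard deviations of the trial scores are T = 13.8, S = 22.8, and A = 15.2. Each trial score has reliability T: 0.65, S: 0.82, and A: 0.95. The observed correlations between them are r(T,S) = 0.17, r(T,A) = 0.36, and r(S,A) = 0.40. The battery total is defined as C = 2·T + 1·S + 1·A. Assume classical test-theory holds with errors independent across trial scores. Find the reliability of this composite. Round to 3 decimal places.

0.839

Var(C) = 2²·13.8² + 22.8² + 15.2² + 2·[2·13.8·22.8·0.17 + 2·13.8·15.2·0.36 + 22.8·15.2·0.40] = 1512.64 + 793.258 = 2305.9.
Because errors are independent across components, Cov(Tᵢ,Tⱼ) = Cov(Xᵢ,Xⱼ); the off-diagonal part of the true-score variance is the same as above.
True-score variance = [2²·13.8²·0.65 + 22.8²·0.82 + 15.2²·0.95] + 793.258 = 1140.9 + 793.258 = 1934.16.
Reliability = 1934.16 / 2305.9 = 0.839.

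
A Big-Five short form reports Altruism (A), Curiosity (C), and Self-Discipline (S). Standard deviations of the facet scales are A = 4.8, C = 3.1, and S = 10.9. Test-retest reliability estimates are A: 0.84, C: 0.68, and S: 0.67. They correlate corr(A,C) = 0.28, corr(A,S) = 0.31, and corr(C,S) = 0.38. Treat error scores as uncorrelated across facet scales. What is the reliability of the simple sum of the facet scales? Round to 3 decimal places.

0.789

Var(A+C+S) = 4.8² + 3.1² + 10.9² + 2·[4.8·3.1·0.28 + 4.8·10.9·0.31 + 3.1·10.9·0.38] = 151.46 + 66.4516 = 217.912.
Because errors are independent across components, Cov(Tᵢ,Tⱼ) = Cov(Xᵢ,Xⱼ); the off-diagonal part of the true-score variance is the same as above.
True-score variance = [4.8²·0.84 + 3.1²·0.68 + 10.9²·0.67] + 66.4516 = 105.491 + 66.4516 = 171.943.
Reliability = 171.943 / 217.912 = 0.789.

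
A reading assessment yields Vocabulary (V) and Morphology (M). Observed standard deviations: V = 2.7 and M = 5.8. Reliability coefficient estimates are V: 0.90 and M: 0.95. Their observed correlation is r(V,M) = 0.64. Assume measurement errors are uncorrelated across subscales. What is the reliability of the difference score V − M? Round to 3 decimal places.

Var(V−M) = 2.7² + 5.8² − 2·2.7·5.8·0.64 = 40.93 − 20.0448 = 20.8852.
With uncorrelated errors the cross-covariances are all true-score covariance, so they carry over unchanged; only the diagonal terms shrink to ρᵢσᵢ².
True-score variance = [2.7²·0.90 + 5.8²·0.95] − 20.0448 = 38.519 − 20.0448 = 18.4742.
Reliability = 18.4742 / 20.8852 = 0.885.

0.885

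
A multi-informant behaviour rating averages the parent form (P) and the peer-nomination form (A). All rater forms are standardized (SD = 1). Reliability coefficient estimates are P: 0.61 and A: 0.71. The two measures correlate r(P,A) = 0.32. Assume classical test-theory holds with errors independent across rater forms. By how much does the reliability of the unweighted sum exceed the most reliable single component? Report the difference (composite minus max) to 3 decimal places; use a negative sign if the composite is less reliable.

Var(sum) = 2 + 0.64 = 2.64; true-score variance = 1.32 + 0.64 = 1.96; composite reliability = 0.7424.
Max component reliability = 0.7100.
Difference = 0.7424 − 0.7100 = 0.032.

0.032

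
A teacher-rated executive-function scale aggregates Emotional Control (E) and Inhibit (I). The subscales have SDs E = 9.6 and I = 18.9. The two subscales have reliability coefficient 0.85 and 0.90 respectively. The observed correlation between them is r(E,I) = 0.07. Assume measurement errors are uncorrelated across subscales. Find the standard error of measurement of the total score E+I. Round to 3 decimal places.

7.039

Var(total) = 449.37 + 25.4016 = 474.772.
True-score variance = 399.825 + 25.4016 = 425.227, so reliability = 0.8956.
Error variance = 474.772 − 425.227 = 49.545; SEM = √49.545 = 7.039.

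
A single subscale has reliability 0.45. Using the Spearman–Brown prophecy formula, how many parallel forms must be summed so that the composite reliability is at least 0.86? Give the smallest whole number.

k ≥ ρ*(1−ρ₁)/(ρ₁(1−ρ*)) = 0.86·0.55 / (0.45·0.14) = 7.508.
Smallest integer k = 8.

8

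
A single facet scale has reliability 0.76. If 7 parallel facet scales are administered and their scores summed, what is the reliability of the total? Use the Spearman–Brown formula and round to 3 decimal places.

0.957

ρ_k = kρ / (1 + (k−1)ρ) = 7·0.76 / (1 + 6·0.76) = 5.320 / 5.560 = 0.957.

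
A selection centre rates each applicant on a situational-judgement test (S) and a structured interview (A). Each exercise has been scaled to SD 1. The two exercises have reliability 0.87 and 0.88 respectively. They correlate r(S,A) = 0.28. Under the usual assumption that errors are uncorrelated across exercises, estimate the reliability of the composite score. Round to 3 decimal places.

0.902

Var(S+A) = 2 + 2·[0.28] = 2 + 0.56 = 2.56.
Under uncorrelated errors the observed covariances equal the true-score covariances, so only the own-variance terms attenuate.
True-score variance = [0.87 + 0.88] + 0.56 = 1.75 + 0.56 = 2.31.
Reliability = 2.31 / 2.56 = 0.902.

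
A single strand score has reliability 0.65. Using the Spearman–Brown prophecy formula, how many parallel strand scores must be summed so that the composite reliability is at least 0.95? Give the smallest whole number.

11

k ≥ ρ*(1−ρ₁)/(ρ₁(1−ρ*)) = 0.95·0.35 / (0.65·0.05) = 10.231.
Smallest integer k = 11.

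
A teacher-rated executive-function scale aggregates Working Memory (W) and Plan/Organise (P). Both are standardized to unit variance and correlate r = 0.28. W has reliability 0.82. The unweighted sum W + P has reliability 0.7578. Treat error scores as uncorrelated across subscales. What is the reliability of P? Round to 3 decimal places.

Var(W+P) = 2 + 2·0.28 = 2.560.
True-score variance = ρ_W + ρ_P + 2·0.28, so 0.7578 = (0.82 + ρ_P + 0.56) / 2.560.
ρ_P = 0.7578·2.560 − 0.82 − 0.56 = 0.560.

0.560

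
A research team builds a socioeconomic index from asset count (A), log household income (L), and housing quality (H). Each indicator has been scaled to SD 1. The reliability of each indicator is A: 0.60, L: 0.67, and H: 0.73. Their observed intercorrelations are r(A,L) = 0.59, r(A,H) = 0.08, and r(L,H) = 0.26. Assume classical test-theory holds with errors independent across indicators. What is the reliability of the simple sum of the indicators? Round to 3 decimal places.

Var(A+L+H) = 3 + 2·[0.59 + 0.08 + 0.26] = 3 + 1.86 = 4.86.
Under uncorrelated errors the observed covariances equal the true-score covariances, so only the own-variance terms attenuate.
True-score variance = [0.60 + 0.67 + 0.73] + 1.86 = 2 + 1.86 = 3.86.
Reliability = 3.86 / 4.86 = 0.794.

0.794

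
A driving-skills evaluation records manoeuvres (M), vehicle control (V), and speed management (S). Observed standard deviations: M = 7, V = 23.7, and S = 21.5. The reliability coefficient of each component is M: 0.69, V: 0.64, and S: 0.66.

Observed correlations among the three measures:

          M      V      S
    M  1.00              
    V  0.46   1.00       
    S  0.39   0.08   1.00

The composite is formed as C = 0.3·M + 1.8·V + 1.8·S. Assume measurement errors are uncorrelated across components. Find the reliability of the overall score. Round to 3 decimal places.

Var(C) = 0.3²·7² + 1.8²·23.7² + 1.8²·21.5² + 2·[0.54·7·23.7·0.46 + 0.54·7·21.5·0.39 + 3.24·23.7·21.5·0.08] = 3321.98 + 409.96 = 3731.94.
With uncorrelated errors the cross-covariances are all true-score covariance, so they carry over unchanged; only the diagonal terms shrink to ρᵢσᵢ².
True-score variance = [0.3²·7²·0.69 + 1.8²·23.7²·0.64 + 1.8²·21.5²·0.66] + 409.96 = 2156.24 + 409.96 = 2566.2.
Reliability = 2566.2 / 3731.94 = 0.688.

0.688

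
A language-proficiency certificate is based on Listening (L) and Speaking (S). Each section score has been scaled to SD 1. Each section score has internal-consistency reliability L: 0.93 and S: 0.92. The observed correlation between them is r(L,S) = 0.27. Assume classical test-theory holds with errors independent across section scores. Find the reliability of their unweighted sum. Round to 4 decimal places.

Var(L+S) = 2 + 2·[0.27] = 2 + 0.54 = 2.54.
Under uncorrelated errors the observed covariances equal the true-score covariances, so only the own-variance terms attenuate.
True-score variance = [0.93 + 0.92] + 0.54 = 1.85 + 0.54 = 2.39.
Reliability = 2.39 / 2.54 = 0.9409.

0.9409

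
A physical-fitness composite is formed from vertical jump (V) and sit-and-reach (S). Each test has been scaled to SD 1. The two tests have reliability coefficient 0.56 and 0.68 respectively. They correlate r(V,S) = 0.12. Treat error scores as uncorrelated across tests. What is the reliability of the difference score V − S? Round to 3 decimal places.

Var(V−S) = 1 + 1 − 2·0.12 = 2 − 0.24 = 1.76.
Because errors are independent across components, Cov(Tᵢ,Tⱼ) = Cov(Xᵢ,Xⱼ); the off-diagonal part of the true-score variance is the same as above.
True-score variance = [0.56 + 0.68] − 0.24 = 1.24 − 0.24 = 1.
Reliability = 1 / 1.76 = 0.568.

0.568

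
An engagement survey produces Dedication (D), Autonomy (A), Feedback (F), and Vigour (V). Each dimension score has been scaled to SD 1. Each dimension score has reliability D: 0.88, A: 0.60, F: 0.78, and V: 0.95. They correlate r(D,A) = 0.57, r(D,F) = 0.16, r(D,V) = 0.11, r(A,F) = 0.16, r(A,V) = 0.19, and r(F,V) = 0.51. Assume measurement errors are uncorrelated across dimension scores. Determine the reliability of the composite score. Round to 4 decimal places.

0.8932

Var(D+A+F+V) = 4 + 2·[0.57 + 0.16 + 0.11 + 0.16 + 0.19 + 0.51] = 4 + 3.4 = 7.4.
With uncorrelated errors the cross-covariances are all true-score covariance, so they carry over unchanged; only the diagonal terms shrink to ρᵢσᵢ².
True-score variance = [0.88 + 0.60 + 0.78 + 0.95] + 3.4 = 3.21 + 3.4 = 6.61.
Reliability = 6.61 / 7.4 = 0.8932.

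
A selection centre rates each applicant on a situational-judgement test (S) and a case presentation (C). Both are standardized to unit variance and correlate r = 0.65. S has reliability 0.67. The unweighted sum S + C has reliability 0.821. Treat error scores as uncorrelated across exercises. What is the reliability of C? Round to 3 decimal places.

Var(S+C) = 2 + 2·0.65 = 3.300.
True-score variance = ρ_S + ρ_C + 2·0.65, so 0.821 = (0.67 + ρ_C + 1.30) / 3.300.
ρ_C = 0.821·3.300 − 0.67 − 1.30 = 0.739.

0.739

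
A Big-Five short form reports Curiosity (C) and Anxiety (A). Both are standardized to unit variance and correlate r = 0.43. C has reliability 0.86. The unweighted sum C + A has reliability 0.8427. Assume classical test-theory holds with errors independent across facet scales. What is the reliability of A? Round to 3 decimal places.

0.690

Var(C+A) = 2 + 2·0.43 = 2.860.
True-score variance = ρ_C + ρ_A + 2·0.43, so 0.8427 = (0.86 + ρ_A + 0.86) / 2.860.
ρ_A = 0.8427·2.860 − 0.86 − 0.86 = 0.690.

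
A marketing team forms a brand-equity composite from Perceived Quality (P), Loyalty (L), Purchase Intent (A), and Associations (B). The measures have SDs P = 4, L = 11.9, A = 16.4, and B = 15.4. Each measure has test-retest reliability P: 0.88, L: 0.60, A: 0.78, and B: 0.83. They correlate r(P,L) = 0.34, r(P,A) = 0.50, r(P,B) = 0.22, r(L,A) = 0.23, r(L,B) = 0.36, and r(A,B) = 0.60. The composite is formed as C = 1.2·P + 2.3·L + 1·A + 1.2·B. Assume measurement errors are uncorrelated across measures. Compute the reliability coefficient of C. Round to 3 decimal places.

Var(C) = 1.2²·4² + 2.3²·11.9² + 16.4² + 1.2²·15.4² + 2·[2.76·4·11.9·0.34 + 1.2·4·16.4·0.50 + 1.44·4·15.4·0.22 + 2.3·11.9·16.4·0.23 + 2.76·11.9·15.4·0.36 + 1.2·16.4·15.4·0.60] = 1382.63 + 1141.43 = 2524.05.
Because errors are independent across components, Cov(Tᵢ,Tⱼ) = Cov(Xᵢ,Xⱼ); the off-diagonal part of the true-score variance is the same as above.
True-score variance = [1.2²·4²·0.88 + 2.3²·11.9²·0.60 + 16.4²·0.78 + 1.2²·15.4²·0.83] + 1141.43 = 962.988 + 1141.43 = 2104.41.
Reliability = 2104.41 / 2524.05 = 0.834.

0.834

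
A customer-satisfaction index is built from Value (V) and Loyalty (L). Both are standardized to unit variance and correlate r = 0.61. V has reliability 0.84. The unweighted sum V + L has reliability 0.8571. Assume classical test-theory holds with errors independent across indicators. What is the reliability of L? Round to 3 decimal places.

0.700

Var(V+L) = 2 + 2·0.61 = 3.220.
True-score variance = ρ_V + ρ_L + 2·0.61, so 0.8571 = (0.84 + ρ_L + 1.22) / 3.220.
ρ_L = 0.8571·3.220 − 0.84 − 1.22 = 0.700.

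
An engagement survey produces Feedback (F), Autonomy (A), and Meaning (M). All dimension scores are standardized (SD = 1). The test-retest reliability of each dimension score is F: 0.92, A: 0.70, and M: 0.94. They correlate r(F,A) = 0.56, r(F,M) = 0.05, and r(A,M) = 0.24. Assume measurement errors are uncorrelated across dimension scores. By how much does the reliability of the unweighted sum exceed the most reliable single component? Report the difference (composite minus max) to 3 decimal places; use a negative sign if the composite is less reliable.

-0.034

Var(sum) = 3 + 1.7 = 4.7; true-score variance = 2.56 + 1.7 = 4.26; composite reliability = 0.9064.
Max component reliability = 0.9400.
Difference = 0.9064 − 0.9400 = -0.034.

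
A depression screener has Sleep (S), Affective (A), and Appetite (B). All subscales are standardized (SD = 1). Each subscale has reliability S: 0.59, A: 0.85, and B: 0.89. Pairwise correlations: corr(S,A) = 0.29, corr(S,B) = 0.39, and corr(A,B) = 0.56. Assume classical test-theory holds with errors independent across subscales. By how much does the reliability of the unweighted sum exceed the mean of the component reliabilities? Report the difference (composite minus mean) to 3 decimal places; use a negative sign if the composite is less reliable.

0.101

Var(sum) = 3 + 2.48 = 5.48; true-score variance = 2.33 + 2.48 = 4.81; composite reliability = 0.8777.
Mean component reliability = 0.7767.
Difference = 0.8777 − 0.7767 = 0.101.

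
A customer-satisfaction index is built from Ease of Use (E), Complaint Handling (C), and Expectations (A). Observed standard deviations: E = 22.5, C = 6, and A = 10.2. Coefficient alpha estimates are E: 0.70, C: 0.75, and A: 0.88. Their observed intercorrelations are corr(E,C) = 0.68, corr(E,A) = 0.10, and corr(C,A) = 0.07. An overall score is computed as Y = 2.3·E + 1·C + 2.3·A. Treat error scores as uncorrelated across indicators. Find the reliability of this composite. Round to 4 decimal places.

0.7776

Var(Y) = 2.3²·22.5² + 6² + 2.3²·10.2² + 2·[2.3·22.5·6·0.68 + 5.29·22.5·10.2·0.10 + 2.3·6·10.2·0.07] = 3264.43 + 684.797 = 3949.23.
Because errors are independent across components, Cov(Tᵢ,Tⱼ) = Cov(Xᵢ,Xⱼ); the off-diagonal part of the true-score variance is the same as above.
True-score variance = [2.3²·22.5²·0.70 + 6²·0.75 + 2.3²·10.2²·0.88] + 684.797 = 2385.97 + 684.797 = 3070.77.
Reliability = 3070.77 / 3949.23 = 0.7776.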